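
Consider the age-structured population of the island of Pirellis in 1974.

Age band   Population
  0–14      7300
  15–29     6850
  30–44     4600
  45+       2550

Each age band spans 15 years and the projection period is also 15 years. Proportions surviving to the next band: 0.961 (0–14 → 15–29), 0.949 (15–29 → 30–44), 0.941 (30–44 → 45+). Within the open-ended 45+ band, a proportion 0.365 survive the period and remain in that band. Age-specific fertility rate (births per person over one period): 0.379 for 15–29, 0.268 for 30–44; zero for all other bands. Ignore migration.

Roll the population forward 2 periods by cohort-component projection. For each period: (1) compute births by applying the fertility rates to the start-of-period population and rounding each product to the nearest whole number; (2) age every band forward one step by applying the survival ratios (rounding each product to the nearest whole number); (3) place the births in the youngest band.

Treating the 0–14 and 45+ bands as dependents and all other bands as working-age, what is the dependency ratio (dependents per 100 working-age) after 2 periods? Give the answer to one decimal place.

Numbering the groups 1..4 from youngest to oldest:
After projecting period 1:
Births: 6850 × 0.379 = 2596  |  4600 × 0.268 = 1233 — total 3829
Group 2: 7300 × 0.961 = 7015
Group 3: 6850 × 0.949 = 6501
Group 4: 4600 × 0.941 + 2550 × 0.365 = 4329 + 931 = 5260
→ [3829, 7015, 6501, 5260]
After projecting period 2:
Births: 7015 × 0.379 = 2659  |  6501 × 0.268 = 1742 — total 4401
Group 2: 3829 × 0.961 = 3680
Group 3: 7015 × 0.949 = 6657
Group 4: 6501 × 0.941 + 5260 × 0.365 = 6117 + 1920 = 8037
→ [4401, 3680, 6657, 8037]
Dependents (band 0–14 + band 45+) = 4401 + 8037 = 12438; working-age = 10337; ratio = 12438/10337 × 100 = 120.3

120.3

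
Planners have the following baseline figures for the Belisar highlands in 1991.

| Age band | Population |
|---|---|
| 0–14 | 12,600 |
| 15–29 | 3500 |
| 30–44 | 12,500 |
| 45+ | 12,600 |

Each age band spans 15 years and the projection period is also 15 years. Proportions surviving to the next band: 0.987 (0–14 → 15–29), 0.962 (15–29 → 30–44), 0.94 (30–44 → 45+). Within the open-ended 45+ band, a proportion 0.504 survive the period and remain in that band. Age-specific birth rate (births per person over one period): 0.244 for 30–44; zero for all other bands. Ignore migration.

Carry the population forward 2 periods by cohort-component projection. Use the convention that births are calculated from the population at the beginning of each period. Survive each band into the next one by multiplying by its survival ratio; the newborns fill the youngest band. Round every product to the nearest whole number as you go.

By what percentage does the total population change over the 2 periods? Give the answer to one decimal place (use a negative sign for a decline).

-31.8

Period 1.
Births: 12500 × 0.244 = 3050
15–29: 12600 × 0.987 = 12436
30–44: 3500 × 0.962 = 3367
45+: 12500 × 0.94 + 12600 × 0.504 = 11750 + 6350 = 18100
→ [3050, 12436, 3367, 18100]
Period 2.
Births: 3367 × 0.244 = 822
15–29: 3050 × 0.987 = 3010
30–44: 12436 × 0.962 = 11963
45+: 3367 × 0.94 + 18100 × 0.504 = 3165 + 9122 = 12287
→ [822, 3010, 11963, 12287]
Total: 41200 → 28082; change = -13118; percentage change = -31.8%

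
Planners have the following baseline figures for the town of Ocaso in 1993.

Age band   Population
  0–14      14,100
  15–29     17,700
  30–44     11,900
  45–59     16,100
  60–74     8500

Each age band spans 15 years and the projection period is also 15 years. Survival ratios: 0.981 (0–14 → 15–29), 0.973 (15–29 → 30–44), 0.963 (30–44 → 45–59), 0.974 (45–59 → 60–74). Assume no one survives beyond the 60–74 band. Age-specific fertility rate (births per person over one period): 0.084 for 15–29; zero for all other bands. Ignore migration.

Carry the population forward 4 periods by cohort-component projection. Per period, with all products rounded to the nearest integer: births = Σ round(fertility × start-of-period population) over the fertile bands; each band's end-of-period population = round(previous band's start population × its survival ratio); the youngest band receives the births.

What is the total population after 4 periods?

15317

(Bands numbered youngest = 1 to oldest = 5.)
Period 1:
Births: 17700 × 0.084 = 1487
Band 2: 14100 × 0.981 = 13832
Band 3: 17700 × 0.973 = 17222
Band 4: 11900 × 0.963 = 11460
Band 5: 16100 × 0.974 = 15681
Giving 1487 / 13832 / 17222 / 11460 / 15681.
Period 2:
Births: 13832 × 0.084 = 1162
Band 2: 1487 × 0.981 = 1459
Band 3: 13832 × 0.973 = 13459
Band 4: 17222 × 0.963 = 16585
Band 5: 11460 × 0.974 = 11162
Giving 1162 / 1459 / 13459 / 16585 / 11162.
Period 3:
Births: 1459 × 0.084 = 123
Band 2: 1162 × 0.981 = 1140
Band 3: 1459 × 0.973 = 1420
Band 4: 13459 × 0.963 = 12961
Band 5: 16585 × 0.974 = 16154
Giving 123 / 1140 / 1420 / 12961 / 16154.
Period 4:
Births: 1140 × 0.084 = 96
Band 2: 123 × 0.981 = 121
Band 3: 1140 × 0.973 = 1109
Band 4: 1420 × 0.963 = 1367
Band 5: 12961 × 0.974 = 12624
Giving 96 / 121 / 1109 / 1367 / 12624.
Total after period 4: 96 + 121 + 1109 + 1367 + 12624 = 15317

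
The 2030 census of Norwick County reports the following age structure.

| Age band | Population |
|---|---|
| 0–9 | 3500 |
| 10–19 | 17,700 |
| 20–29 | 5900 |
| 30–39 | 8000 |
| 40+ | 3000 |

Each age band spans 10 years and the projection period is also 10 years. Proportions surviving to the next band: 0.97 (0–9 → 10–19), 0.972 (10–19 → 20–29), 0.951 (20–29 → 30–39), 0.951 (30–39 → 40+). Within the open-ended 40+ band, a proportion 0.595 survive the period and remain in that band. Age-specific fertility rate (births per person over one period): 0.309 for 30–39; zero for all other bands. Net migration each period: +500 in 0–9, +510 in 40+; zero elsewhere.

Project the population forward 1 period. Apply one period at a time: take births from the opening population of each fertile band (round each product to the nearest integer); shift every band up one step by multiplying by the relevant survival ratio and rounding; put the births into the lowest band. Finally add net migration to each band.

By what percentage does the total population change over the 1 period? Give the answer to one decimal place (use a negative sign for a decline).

Period 1.
Births: 8000 × 0.309 = 2472
10–19: 3500 × 0.97 = 3395
20–29: 17700 × 0.972 = 17204
30–39: 5900 × 0.951 = 5611
40+: 8000 × 0.951 + 3000 × 0.595 = 7608 + 1785 = 9393
Net migration: 0–9 + 500 → 2972; 40+ + 510 → 9903
Giving 2972 / 3395 / 17204 / 5611 / 9903.
Total: 38100 → 39085; change = 985; percentage change = 2.6%

2.6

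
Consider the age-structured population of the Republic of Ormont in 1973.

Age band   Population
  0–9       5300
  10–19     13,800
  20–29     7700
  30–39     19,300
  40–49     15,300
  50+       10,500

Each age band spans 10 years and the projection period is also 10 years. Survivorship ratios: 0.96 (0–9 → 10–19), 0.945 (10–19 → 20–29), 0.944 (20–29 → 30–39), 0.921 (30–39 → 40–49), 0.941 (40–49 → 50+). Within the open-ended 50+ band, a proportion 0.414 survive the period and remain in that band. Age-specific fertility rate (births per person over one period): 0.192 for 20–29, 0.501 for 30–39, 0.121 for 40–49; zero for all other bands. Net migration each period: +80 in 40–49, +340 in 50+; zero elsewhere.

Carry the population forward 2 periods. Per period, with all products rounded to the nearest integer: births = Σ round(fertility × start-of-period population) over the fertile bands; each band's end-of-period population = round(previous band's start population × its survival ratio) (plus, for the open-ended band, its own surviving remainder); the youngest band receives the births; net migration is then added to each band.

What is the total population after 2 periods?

69721

Numbering the groups 1..6 from youngest to oldest:
After projecting period 1:
Births: 7700 × 0.192 = 1478  |  19300 × 0.501 = 9669  |  15300 × 0.121 = 1851 — total 12998
Group 2: 5300 × 0.96 = 5088
Group 3: 13800 × 0.945 = 13041
Group 4: 7700 × 0.944 = 7269
Group 5: 19300 × 0.921 = 17775
Group 6: 15300 × 0.941 + 10500 × 0.414 = 14397 + 4347 = 18744
Net migration: Group 5 + 80 → 17855; Group 6 + 340 → 19084
End of period: [12998, 5088, 13041, 7269, 17855, 19084]
After projecting period 2:
Births: 13041 × 0.192 = 2504  |  7269 × 0.501 = 3642  |  17855 × 0.121 = 2160 — total 8306
Group 2: 12998 × 0.96 = 12478
Group 3: 5088 × 0.945 = 4808
Group 4: 13041 × 0.944 = 12311
Group 5: 7269 × 0.921 = 6695
Group 6: 17855 × 0.941 + 19084 × 0.414 = 16802 + 7901 = 24703
Net migration: Group 5 + 80 → 6775; Group 6 + 340 → 25043
End of period: [8306, 12478, 4808, 12311, 6775, 25043]
Total after period 2: 8306 + 12478 + 4808 + 12311 + 6775 + 25043 = 69721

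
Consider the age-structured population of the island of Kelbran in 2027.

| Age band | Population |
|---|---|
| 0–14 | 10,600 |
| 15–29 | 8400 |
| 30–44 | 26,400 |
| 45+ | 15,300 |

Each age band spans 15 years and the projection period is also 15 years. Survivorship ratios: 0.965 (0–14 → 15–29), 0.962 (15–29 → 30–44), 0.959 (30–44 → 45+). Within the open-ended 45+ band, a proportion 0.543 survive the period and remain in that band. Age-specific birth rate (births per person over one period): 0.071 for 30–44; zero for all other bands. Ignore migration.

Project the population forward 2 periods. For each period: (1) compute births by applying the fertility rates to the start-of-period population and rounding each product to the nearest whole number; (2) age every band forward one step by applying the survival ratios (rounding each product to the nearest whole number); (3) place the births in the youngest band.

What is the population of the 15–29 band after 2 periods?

Call the bands 1 to 4, youngest first.
After projecting period 1:
Births: 26400 * 0.071 = 1874
Band 2: 10600 * 0.965 = 10229
Band 3: 8400 * 0.962 = 8081
Band 4: 26400 * 0.959 + 15300 * 0.543 = 25318 + 8308 = 33626
Population now: 0–14=1874, 15–29=10229, 30–44=8081, 45+=33626
After projecting period 2:
Births: 8081 * 0.071 = 574
Band 2: 1874 * 0.965 = 1808
Band 3: 10229 * 0.962 = 9840
Band 4: 8081 * 0.959 + 33626 * 0.543 = 7750 + 18259 = 26009
Population now: 0–14=574, 15–29=1808, 30–44=9840, 45+=26009

1808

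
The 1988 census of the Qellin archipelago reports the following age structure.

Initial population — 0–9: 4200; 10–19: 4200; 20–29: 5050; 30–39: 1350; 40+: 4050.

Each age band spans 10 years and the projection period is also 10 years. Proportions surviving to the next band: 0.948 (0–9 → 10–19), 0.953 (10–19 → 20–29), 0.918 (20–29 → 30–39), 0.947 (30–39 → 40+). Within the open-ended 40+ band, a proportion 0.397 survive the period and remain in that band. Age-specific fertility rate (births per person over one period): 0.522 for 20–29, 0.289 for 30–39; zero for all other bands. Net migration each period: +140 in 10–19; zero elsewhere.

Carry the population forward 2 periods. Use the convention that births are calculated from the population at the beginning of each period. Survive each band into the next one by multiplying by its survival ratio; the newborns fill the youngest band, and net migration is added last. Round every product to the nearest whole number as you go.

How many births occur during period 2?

3430

Let band 1 be 0–9 through band 5 = 40+.
[period 1]
Births: 5050 × 0.522 = 2636  |  1350 × 0.289 = 390 ⇒ total 3026
Band 2: 4200 × 0.948 = 3982
Band 3: 4200 × 0.953 = 4003
Band 4: 5050 × 0.918 = 4636
Band 5: 1350 × 0.947 + 4050 × 0.397 = 1278 + 1608 = 2886
Net migration: Band 2 + 140 → 4122
→ [3026, 4122, 4003, 4636, 2886]
[period 2]
Births: 4003 × 0.522 = 2090  |  4636 × 0.289 = 1340 ⇒ total 3430
Band 2: 3026 × 0.948 = 2869
Band 3: 4122 × 0.953 = 3928
Band 4: 4003 × 0.918 = 3675
Band 5: 4636 × 0.947 + 2886 × 0.397 = 4390 + 1146 = 5536
Net migration: Band 2 + 140 → 3009
→ [3430, 3009, 3928, 3675, 5536]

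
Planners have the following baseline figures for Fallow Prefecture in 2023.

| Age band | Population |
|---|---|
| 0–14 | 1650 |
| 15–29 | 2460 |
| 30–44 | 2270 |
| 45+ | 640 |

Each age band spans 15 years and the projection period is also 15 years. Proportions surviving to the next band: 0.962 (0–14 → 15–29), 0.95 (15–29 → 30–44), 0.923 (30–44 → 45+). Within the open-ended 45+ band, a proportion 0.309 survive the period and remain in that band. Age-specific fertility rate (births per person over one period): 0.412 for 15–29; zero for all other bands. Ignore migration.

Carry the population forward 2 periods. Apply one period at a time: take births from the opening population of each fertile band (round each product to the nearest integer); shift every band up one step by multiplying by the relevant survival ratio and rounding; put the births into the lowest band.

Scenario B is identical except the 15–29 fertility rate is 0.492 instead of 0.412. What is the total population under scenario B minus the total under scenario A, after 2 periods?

(Groups numbered youngest = 1 to oldest = 4.)
Period 1:
Births: 2460 × 0.412 = 1014
Group 2: 1650 × 0.962 = 1587
Group 3: 2460 × 0.95 = 2337
Group 4: 2270 × 0.923 + 640 × 0.309 = 2095 + 198 = 2293
Giving 1014 / 1587 / 2337 / 2293.
Period 2:
Births: 1587 × 0.412 = 654
Group 2: 1014 × 0.962 = 975
Group 3: 1587 × 0.95 = 1508
Group 4: 2337 × 0.923 + 2293 × 0.309 = 2157 + 709 = 2866
Giving 654 / 975 / 1508 / 2866.
Scenario A total after 2 periods: 6003
Scenario B projection —
Period 1:
Births: 2460 × 0.492 = 1210
Group 2: 1650 × 0.962 = 1587
Group 3: 2460 × 0.95 = 2337
Group 4: 2270 × 0.923 + 640 × 0.309 = 2095 + 198 = 2293
Giving 1210 / 1587 / 2337 / 2293.
Period 2:
Births: 1587 × 0.492 = 781
Group 2: 1210 × 0.962 = 1164
Group 3: 1587 × 0.95 = 1508
Group 4: 2337 × 0.923 + 2293 × 0.309 = 2157 + 709 = 2866
Giving 781 / 1164 / 1508 / 2866.
Scenario B total after 2 periods: 6319
Difference B − A = 6319 − 6003 = 316

316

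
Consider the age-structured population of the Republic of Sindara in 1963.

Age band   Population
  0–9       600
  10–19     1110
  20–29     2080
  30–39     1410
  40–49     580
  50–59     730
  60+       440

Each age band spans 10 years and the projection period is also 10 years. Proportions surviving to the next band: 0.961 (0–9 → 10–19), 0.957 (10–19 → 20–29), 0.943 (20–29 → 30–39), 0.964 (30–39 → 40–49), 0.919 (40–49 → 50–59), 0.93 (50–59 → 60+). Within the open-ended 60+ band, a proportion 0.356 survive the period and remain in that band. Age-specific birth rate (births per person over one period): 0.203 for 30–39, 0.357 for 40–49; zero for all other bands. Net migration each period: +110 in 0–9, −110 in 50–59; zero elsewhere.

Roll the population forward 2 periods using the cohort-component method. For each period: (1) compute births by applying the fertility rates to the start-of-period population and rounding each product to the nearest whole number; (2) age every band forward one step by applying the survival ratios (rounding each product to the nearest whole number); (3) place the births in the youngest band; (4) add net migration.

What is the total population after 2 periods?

6845

Numbering the groups 1..7 from youngest to oldest:
— Period 1 —
Births: 1410 × 0.203 = 286 ; 580 × 0.357 = 207 — total 493
Group 2: 600 × 0.961 = 577
Group 3: 1110 × 0.957 = 1062
Group 4: 2080 × 0.943 = 1961
Group 5: 1410 × 0.964 = 1359
Group 6: 580 × 0.919 = 533
Group 7: 730 × 0.93 + 440 × 0.356 = 679 + 157 = 836
Net migration: Group 1 + 110 → 603; Group 6 − 110 → 423
Giving 603 / 577 / 1062 / 1961 / 1359 / 423 / 836.
— Period 2 —
Births: 1961 × 0.203 = 398 ; 1359 × 0.357 = 485 — total 883
Group 2: 603 × 0.961 = 579
Group 3: 577 × 0.957 = 552
Group 4: 1062 × 0.943 = 1001
Group 5: 1961 × 0.964 = 1890
Group 6: 1359 × 0.919 = 1249
Group 7: 423 × 0.93 + 836 × 0.356 = 393 + 298 = 691
Net migration: Group 1 + 110 → 993; Group 6 − 110 → 1139
Giving 993 / 579 / 552 / 1001 / 1890 / 1139 / 691.
Total after period 2: 993 + 579 + 552 + 1001 + 1890 + 1139 + 691 = 6845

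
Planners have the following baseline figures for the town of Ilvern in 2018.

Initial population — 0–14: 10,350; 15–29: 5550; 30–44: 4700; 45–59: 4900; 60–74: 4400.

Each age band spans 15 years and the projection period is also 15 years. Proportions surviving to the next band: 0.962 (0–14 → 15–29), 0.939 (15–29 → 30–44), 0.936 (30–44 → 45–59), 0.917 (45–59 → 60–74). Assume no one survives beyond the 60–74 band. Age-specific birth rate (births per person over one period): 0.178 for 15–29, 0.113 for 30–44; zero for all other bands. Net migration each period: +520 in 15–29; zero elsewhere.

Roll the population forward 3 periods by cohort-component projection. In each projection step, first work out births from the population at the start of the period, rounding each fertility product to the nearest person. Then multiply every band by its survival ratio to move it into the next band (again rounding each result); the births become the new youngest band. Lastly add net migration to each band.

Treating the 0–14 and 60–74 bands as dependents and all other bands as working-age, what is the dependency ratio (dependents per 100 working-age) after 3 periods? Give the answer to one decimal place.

Call the groups 1 to 5, youngest first.
— Period 1 —
Births: 5550 * 0.178 = 988  |  4700 * 0.113 = 531 → total 1519
Group 2: 10350 * 0.962 = 9957
Group 3: 5550 * 0.939 = 5211
Group 4: 4700 * 0.936 = 4399
Group 5: 4900 * 0.917 = 4493
Net migration: Group 2 + 520 → 10477
Population now: 0–14=1519, 15–29=10477, 30–44=5211, 45–59=4399, 60–74=4493
— Period 2 —
Births: 10477 * 0.178 = 1865  |  5211 * 0.113 = 589 → total 2454
Group 2: 1519 * 0.962 = 1461
Group 3: 10477 * 0.939 = 9838
Group 4: 5211 * 0.936 = 4877
Group 5: 4399 * 0.917 = 4034
Net migration: Group 2 + 520 → 1981
Population now: 0–14=2454, 15–29=1981, 30–44=9838, 45–59=4877, 60–74=4034
— Period 3 —
Births: 1981 * 0.178 = 353  |  9838 * 0.113 = 1112 → total 1465
Group 2: 2454 * 0.962 = 2361
Group 3: 1981 * 0.939 = 1860
Group 4: 9838 * 0.936 = 9208
Group 5: 4877 * 0.917 = 4472
Net migration: Group 2 + 520 → 2881
Population now: 0–14=1465, 15–29=2881, 30–44=1860, 45–59=9208, 60–74=4472
Dependents (band 0–14 + band 60–74) = 1465 + 4472 = 5937; working-age = 13949; ratio = 5937/13949 × 100 = 42.6

42.6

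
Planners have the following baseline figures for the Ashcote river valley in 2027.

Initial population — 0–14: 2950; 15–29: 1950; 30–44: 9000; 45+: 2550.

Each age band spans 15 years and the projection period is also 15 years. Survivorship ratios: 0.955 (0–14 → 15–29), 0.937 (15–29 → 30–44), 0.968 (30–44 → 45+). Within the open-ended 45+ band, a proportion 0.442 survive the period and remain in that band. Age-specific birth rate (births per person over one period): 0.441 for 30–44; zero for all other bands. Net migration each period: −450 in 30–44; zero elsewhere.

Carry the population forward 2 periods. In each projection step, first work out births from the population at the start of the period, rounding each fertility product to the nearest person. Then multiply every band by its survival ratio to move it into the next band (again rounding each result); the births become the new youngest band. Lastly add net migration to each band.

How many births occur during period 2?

After projecting period 1:
Births: 9000 * 0.441 = 3969
15–29: 2950 * 0.955 = 2817
30–44: 1950 * 0.937 = 1827
45+: 9000 * 0.968 + 2550 * 0.442 = 8712 + 1127 = 9839
Net migration: 30–44 − 450 → 1377
End of period: [3969, 2817, 1377, 9839]
After projecting period 2:
Births: 1377 * 0.441 = 607
15–29: 3969 * 0.955 = 3790
30–44: 2817 * 0.937 = 2640
45+: 1377 * 0.968 + 9839 * 0.442 = 1333 + 4349 = 5682
Net migration: 30–44 − 450 → 2190
End of period: [607, 3790, 2190, 5682]

607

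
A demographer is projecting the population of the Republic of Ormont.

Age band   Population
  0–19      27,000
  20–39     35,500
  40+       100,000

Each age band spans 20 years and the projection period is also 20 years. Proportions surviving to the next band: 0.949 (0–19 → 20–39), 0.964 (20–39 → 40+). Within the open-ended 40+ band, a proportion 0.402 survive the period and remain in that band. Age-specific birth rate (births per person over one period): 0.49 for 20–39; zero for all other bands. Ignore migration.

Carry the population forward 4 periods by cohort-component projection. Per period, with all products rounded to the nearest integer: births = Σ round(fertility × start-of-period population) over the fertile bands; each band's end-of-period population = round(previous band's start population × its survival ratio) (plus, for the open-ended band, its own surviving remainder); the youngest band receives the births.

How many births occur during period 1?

17395

— Period 1 —
Births: 35500 × 0.49 = 17395
20–39: 27000 × 0.949 = 25623
40+: 35500 × 0.964 + 100000 × 0.402 = 34222 + 40200 = 74422
Giving 17395 / 25623 / 74422.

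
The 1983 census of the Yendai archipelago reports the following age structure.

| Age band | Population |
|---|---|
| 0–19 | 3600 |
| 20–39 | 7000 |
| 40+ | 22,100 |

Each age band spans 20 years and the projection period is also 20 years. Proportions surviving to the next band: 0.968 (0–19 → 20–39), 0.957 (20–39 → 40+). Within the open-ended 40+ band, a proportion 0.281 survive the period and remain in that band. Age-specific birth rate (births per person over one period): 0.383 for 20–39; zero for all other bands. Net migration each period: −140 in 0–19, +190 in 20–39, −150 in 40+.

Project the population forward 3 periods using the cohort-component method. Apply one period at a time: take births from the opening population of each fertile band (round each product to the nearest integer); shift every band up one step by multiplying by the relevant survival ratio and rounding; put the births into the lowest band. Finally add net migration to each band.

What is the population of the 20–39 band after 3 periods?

1417

Let band 1 be 0–19 through band 3 = 40+.
After projecting period 1:
Births: 7000 × 0.383 = 2681
Band 2: 3600 × 0.968 = 3485
Band 3: 7000 × 0.957 + 22100 × 0.281 = 6699 + 6210 = 12909
Net migration: Band 1 − 140 → 2541; Band 2 + 190 → 3675; Band 3 − 150 → 12759
→ [2541, 3675, 12759]
After projecting period 2:
Births: 3675 × 0.383 = 1408
Band 2: 2541 × 0.968 = 2460
Band 3: 3675 × 0.957 + 12759 × 0.281 = 3517 + 3585 = 7102
Net migration: Band 1 − 140 → 1268; Band 2 + 190 → 2650; Band 3 − 150 → 6952
→ [1268, 2650, 6952]
After projecting period 3:
Births: 2650 × 0.383 = 1015
Band 2: 1268 × 0.968 = 1227
Band 3: 2650 × 0.957 + 6952 × 0.281 = 2536 + 1954 = 4490
Net migration: Band 1 − 140 → 875; Band 2 + 190 → 1417; Band 3 − 150 → 4340
→ [875, 1417, 4340]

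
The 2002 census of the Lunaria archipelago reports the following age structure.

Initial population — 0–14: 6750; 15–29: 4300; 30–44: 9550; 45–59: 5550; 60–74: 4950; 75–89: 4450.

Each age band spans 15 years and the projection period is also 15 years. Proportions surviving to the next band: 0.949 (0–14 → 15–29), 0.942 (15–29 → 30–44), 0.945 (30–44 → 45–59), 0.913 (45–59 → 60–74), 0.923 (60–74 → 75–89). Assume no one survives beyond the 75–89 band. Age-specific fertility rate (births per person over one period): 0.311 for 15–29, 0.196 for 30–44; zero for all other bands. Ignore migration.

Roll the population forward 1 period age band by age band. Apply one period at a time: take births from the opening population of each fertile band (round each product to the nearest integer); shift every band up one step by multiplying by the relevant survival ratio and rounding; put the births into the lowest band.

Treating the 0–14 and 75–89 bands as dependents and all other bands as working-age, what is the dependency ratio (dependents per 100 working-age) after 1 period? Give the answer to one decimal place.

(Groups numbered youngest = 1 to oldest = 6.)
Period 1.
Births: 4300 × 0.311 = 1337, 9550 × 0.196 = 1872 → total 3209
Group 2: 6750 × 0.949 = 6406
Group 3: 4300 × 0.942 = 4051
Group 4: 9550 × 0.945 = 9025
Group 5: 5550 × 0.913 = 5067
Group 6: 4950 × 0.923 = 4569
End of period: [3209, 6406, 4051, 9025, 5067, 4569]
Dependents (band 0–14 + band 75–89) = 3209 + 4569 = 7778; working-age = 24549; ratio = 7778/24549 × 100 = 31.7

31.7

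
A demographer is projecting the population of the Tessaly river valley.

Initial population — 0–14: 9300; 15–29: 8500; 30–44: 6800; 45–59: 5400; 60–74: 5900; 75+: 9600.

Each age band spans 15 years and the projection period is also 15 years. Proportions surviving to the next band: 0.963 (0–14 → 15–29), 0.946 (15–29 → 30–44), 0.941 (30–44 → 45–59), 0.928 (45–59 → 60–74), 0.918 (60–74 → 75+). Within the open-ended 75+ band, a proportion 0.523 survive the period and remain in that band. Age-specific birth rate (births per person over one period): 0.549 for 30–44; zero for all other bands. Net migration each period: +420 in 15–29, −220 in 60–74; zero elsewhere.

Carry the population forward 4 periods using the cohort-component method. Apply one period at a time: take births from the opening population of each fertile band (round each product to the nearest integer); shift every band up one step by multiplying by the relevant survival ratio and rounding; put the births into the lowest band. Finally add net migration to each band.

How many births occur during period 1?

After projecting period 1:
Births: 6800 × 0.549 = 3733
15–29: 9300 × 0.963 = 8956
30–44: 8500 × 0.946 = 8041
45–59: 6800 × 0.941 = 6399
60–74: 5400 × 0.928 = 5011
75+: 5900 × 0.918 + 9600 × 0.523 = 5416 + 5021 = 10437
Net migration: 15–29 + 420 → 9376; 60–74 − 220 → 4791
Giving 3733 / 9376 / 8041 / 6399 / 4791 / 10437.

3733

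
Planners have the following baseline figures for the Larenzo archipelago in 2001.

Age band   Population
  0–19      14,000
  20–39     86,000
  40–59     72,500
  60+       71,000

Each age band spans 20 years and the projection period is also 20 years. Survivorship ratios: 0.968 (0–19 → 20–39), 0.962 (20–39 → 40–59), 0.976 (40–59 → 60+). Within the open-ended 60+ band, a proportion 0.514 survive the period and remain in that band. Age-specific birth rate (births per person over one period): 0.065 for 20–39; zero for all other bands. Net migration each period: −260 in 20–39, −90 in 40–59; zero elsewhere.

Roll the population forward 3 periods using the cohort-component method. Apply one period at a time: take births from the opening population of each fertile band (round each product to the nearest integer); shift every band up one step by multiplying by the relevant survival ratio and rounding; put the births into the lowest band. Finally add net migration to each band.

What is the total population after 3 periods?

After projecting period 1:
Births: 86000 × 0.065 = 5590
20–39: 14000 × 0.968 = 13552
40–59: 86000 × 0.962 = 82732
60+: 72500 × 0.976 + 71000 × 0.514 = 70760 + 36494 = 107254
Net migration: 20–39 − 260 → 13292; 40–59 − 90 → 82642
End of period: [5590, 13292, 82642, 107254]
After projecting period 2:
Births: 13292 × 0.065 = 864
20–39: 5590 × 0.968 = 5411
40–59: 13292 × 0.962 = 12787
60+: 82642 × 0.976 + 107254 × 0.514 = 80659 + 55129 = 135788
Net migration: 20–39 − 260 → 5151; 40–59 − 90 → 12697
End of period: [864, 5151, 12697, 135788]
After projecting period 3:
Births: 5151 × 0.065 = 335
20–39: 864 × 0.968 = 836
40–59: 5151 × 0.962 = 4955
60+: 12697 × 0.976 + 135788 × 0.514 = 12392 + 69795 = 82187
Net migration: 20–39 − 260 → 576; 40–59 − 90 → 4865
End of period: [335, 576, 4865, 82187]
Total after period 3: 335 + 576 + 4865 + 82187 = 87963

87963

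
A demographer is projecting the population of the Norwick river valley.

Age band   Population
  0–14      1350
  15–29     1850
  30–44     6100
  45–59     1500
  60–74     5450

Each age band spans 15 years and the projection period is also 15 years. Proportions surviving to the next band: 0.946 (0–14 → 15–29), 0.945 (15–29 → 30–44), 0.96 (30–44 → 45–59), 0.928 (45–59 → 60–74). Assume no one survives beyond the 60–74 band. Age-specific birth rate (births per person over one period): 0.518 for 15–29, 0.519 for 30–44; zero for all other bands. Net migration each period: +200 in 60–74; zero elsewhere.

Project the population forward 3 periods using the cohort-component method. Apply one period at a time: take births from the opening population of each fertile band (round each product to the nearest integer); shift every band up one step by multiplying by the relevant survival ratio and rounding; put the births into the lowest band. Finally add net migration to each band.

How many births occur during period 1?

4124

Numbering the groups 1..5 from youngest to oldest:
[period 1]
Births: 1850 × 0.518 = 958  |  6100 × 0.519 = 3166 → 4124
Group 2: 1350 × 0.946 = 1277
Group 3: 1850 × 0.945 = 1748
Group 4: 6100 × 0.96 = 5856
Group 5: 1500 × 0.928 = 1392
Net migration: Group 5 + 200 → 1592
→ [4124, 1277, 1748, 5856, 1592]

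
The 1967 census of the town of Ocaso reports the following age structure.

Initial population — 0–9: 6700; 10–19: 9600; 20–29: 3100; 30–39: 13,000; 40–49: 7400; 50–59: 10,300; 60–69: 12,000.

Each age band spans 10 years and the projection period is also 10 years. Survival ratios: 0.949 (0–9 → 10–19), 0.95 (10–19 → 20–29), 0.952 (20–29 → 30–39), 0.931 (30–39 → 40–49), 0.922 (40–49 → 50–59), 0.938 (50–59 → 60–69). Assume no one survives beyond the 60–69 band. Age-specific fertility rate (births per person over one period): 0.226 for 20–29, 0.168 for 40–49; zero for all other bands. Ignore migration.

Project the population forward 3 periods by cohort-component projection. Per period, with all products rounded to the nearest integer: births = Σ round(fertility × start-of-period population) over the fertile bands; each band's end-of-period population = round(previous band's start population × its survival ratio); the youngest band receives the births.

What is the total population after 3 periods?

34297

Call the groups 1 to 7, youngest first.
Period 1.
Births: 3100 * 0.226 = 701  |  7400 * 0.168 = 1243 → total 1944
Group 2: 6700 * 0.949 = 6358
Group 3: 9600 * 0.95 = 9120
Group 4: 3100 * 0.952 = 2951
Group 5: 13000 * 0.931 = 12103
Group 6: 7400 * 0.922 = 6823
Group 7: 10300 * 0.938 = 9661
End of period: [1944, 6358, 9120, 2951, 12103, 6823, 9661]
Period 2.
Births: 9120 * 0.226 = 2061  |  12103 * 0.168 = 2033 → total 4094
Group 2: 1944 * 0.949 = 1845
Group 3: 6358 * 0.95 = 6040
Group 4: 9120 * 0.952 = 8682
Group 5: 2951 * 0.931 = 2747
Group 6: 12103 * 0.922 = 11159
Group 7: 6823 * 0.938 = 6400
End of period: [4094, 1845, 6040, 8682, 2747, 11159, 6400]
Period 3.
Births: 6040 * 0.226 = 1365  |  2747 * 0.168 = 461 → total 1826
Group 2: 4094 * 0.949 = 3885
Group 3: 1845 * 0.95 = 1753
Group 4: 6040 * 0.952 = 5750
Group 5: 8682 * 0.931 = 8083
Group 6: 2747 * 0.922 = 2533
Group 7: 11159 * 0.938 = 10467
End of period: [1826, 3885, 1753, 5750, 8083, 2533, 10467]
Total after period 3: 1826 + 3885 + 1753 + 5750 + 8083 + 2533 + 10467 = 34297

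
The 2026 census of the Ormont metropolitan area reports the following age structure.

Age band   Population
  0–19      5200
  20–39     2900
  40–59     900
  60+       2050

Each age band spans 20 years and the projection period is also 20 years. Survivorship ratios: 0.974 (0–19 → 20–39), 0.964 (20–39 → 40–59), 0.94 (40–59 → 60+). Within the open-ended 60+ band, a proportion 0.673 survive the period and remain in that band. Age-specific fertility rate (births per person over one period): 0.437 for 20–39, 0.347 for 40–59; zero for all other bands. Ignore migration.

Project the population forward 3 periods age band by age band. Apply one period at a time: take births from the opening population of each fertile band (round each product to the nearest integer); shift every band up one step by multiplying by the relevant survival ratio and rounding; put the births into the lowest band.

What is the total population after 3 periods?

14316

Period 1.
Births: 2900 × 0.437 = 1267  |  900 × 0.347 = 312 → total 1579
20–39: 5200 × 0.974 = 5065
40–59: 2900 × 0.964 = 2796
60+: 900 × 0.94 + 2050 × 0.673 = 846 + 1380 = 2226
Population now: 0–19=1579, 20–39=5065, 40–59=2796, 60+=2226
Period 2.
Births: 5065 × 0.437 = 2213  |  2796 × 0.347 = 970 → total 3183
20–39: 1579 × 0.974 = 1538
40–59: 5065 × 0.964 = 4883
60+: 2796 × 0.94 + 2226 × 0.673 = 2628 + 1498 = 4126
Population now: 0–19=3183, 20–39=1538, 40–59=4883, 60+=4126
Period 3.
Births: 1538 × 0.437 = 672  |  4883 × 0.347 = 1694 → total 2366
20–39: 3183 × 0.974 = 3100
40–59: 1538 × 0.964 = 1483
60+: 4883 × 0.94 + 4126 × 0.673 = 4590 + 2777 = 7367
Population now: 0–19=2366, 20–39=3100, 40–59=1483, 60+=7367
Total after period 3: 2366 + 3100 + 1483 + 7367 = 14316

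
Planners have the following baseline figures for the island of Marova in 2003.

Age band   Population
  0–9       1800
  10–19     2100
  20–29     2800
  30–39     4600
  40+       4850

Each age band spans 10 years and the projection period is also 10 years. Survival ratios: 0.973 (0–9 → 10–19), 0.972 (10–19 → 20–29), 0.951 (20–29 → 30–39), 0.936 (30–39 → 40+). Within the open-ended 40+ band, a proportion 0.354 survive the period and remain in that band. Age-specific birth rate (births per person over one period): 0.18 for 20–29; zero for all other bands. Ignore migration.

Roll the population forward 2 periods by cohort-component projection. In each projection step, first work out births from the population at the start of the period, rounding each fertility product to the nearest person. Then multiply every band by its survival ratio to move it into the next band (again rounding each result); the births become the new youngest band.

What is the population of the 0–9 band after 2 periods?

Period 1.
Births: 2800 * 0.18 = 504
10–19: 1800 * 0.973 = 1751
20–29: 2100 * 0.972 = 2041
30–39: 2800 * 0.951 = 2663
40+: 4600 * 0.936 + 4850 * 0.354 = 4306 + 1717 = 6023
End of period: [504, 1751, 2041, 2663, 6023]
Period 2.
Births: 2041 * 0.18 = 367
10–19: 504 * 0.973 = 490
20–29: 1751 * 0.972 = 1702
30–39: 2041 * 0.951 = 1941
40+: 2663 * 0.936 + 6023 * 0.354 = 2493 + 2132 = 4625
End of period: [367, 490, 1702, 1941, 4625]

367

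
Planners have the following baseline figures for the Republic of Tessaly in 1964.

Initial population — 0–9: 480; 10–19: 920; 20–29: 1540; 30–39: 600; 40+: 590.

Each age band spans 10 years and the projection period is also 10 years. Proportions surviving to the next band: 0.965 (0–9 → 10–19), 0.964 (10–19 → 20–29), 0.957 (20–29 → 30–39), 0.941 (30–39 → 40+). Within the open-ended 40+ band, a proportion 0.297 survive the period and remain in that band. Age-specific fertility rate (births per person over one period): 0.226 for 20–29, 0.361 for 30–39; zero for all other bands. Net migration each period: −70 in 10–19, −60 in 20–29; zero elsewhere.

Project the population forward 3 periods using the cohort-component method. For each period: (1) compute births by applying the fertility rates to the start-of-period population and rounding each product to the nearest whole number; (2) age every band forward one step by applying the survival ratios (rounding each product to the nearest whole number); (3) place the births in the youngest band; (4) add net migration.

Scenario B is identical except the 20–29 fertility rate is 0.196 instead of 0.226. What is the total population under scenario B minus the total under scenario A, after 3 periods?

[period 1]
Births: 1540 × 0.226 = 348  |  600 × 0.361 = 217 → total 565
10–19: 480 × 0.965 = 463
20–29: 920 × 0.964 = 887
30–39: 1540 × 0.957 = 1474
40+: 600 × 0.941 + 590 × 0.297 = 565 + 175 = 740
Net migration: 10–19 − 70 → 393; 20–29 − 60 → 827
Population now: 0–9=565, 10–19=393, 20–29=827, 30–39=1474, 40+=740
[period 2]
Births: 827 × 0.226 = 187  |  1474 × 0.361 = 532 → total 719
10–19: 565 × 0.965 = 545
20–29: 393 × 0.964 = 379
30–39: 827 × 0.957 = 791
40+: 1474 × 0.941 + 740 × 0.297 = 1387 + 220 = 1607
Net migration: 10–19 − 70 → 475; 20–29 − 60 → 319
Population now: 0–9=719, 10–19=475, 20–29=319, 30–39=791, 40+=1607
[period 3]
Births: 319 × 0.226 = 72  |  791 × 0.361 = 286 → total 358
10–19: 719 × 0.965 = 694
20–29: 475 × 0.964 = 458
30–39: 319 × 0.957 = 305
40+: 791 × 0.941 + 1607 × 0.297 = 744 + 477 = 1221
Net migration: 10–19 − 70 → 624; 20–29 − 60 → 398
Population now: 0–9=358, 10–19=624, 20–29=398, 30–39=305, 40+=1221
Scenario A total after 3 periods: 2906
Scenario B projection —
[period 1]
Births: 1540 × 0.196 = 302  |  600 × 0.361 = 217 → total 519
10–19: 480 × 0.965 = 463
20–29: 920 × 0.964 = 887
30–39: 1540 × 0.957 = 1474
40+: 600 × 0.941 + 590 × 0.297 = 565 + 175 = 740
Net migration: 10–19 − 70 → 393; 20–29 − 60 → 827
Population now: 0–9=519, 10–19=393, 20–29=827, 30–39=1474, 40+=740
[period 2]
Births: 827 × 0.196 = 162  |  1474 × 0.361 = 532 → total 694
10–19: 519 × 0.965 = 501
20–29: 393 × 0.964 = 379
30–39: 827 × 0.957 = 791
40+: 1474 × 0.941 + 740 × 0.297 = 1387 + 220 = 1607
Net migration: 10–19 − 70 → 431; 20–29 − 60 → 319
Population now: 0–9=694, 10–19=431, 20–29=319, 30–39=791, 40+=1607
[period 3]
Births: 319 × 0.196 = 63  |  791 × 0.361 = 286 → total 349
10–19: 694 × 0.965 = 670
20–29: 431 × 0.964 = 415
30–39: 319 × 0.957 = 305
40+: 791 × 0.941 + 1607 × 0.297 = 744 + 477 = 1221
Net migration: 10–19 − 70 → 600; 20–29 − 60 → 355
Population now: 0–9=349, 10–19=600, 20–29=355, 30–39=305, 40+=1221
Scenario B total after 3 periods: 2830
Difference B − A = 2830 − 2906 = -76

-76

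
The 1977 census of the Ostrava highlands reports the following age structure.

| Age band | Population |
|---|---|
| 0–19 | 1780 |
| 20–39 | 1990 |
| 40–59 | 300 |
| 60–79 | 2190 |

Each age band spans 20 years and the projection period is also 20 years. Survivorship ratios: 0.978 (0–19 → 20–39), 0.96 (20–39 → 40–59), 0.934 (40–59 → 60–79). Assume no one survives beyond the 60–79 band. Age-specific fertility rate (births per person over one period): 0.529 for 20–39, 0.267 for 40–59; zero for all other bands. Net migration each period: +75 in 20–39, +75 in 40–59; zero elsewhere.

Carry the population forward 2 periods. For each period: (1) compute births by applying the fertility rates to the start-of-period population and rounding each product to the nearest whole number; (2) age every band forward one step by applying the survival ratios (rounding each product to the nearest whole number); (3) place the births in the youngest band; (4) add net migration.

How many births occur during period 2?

Period 1.
Births: 1990 * 0.529 = 1053 ; 300 * 0.267 = 80 — total 1133
20–39: 1780 * 0.978 = 1741
40–59: 1990 * 0.96 = 1910
60–79: 300 * 0.934 = 280
Net migration: 20–39 + 75 → 1816; 40–59 + 75 → 1985
→ [1133, 1816, 1985, 280]
Period 2.
Births: 1816 * 0.529 = 961 ; 1985 * 0.267 = 530 — total 1491
20–39: 1133 * 0.978 = 1108
40–59: 1816 * 0.96 = 1743
60–79: 1985 * 0.934 = 1854
Net migration: 20–39 + 75 → 1183; 40–59 + 75 → 1818
→ [1491, 1183, 1818, 1854]

1491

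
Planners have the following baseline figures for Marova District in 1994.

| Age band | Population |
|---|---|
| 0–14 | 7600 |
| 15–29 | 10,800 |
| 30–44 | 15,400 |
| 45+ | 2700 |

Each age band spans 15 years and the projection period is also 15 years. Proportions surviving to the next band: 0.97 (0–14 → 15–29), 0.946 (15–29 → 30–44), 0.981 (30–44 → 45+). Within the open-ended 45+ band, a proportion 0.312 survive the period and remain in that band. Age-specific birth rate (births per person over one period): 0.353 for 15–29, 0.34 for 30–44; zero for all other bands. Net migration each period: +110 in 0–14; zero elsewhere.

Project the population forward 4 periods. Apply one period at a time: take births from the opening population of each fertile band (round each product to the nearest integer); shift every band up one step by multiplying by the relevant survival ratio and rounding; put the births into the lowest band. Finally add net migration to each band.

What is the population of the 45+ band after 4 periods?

Period 1.
Births: 10800 × 0.353 = 3812  |  15400 × 0.34 = 5236 ⇒ total 9048
15–29: 7600 × 0.97 = 7372
30–44: 10800 × 0.946 = 10217
45+: 15400 × 0.981 + 2700 × 0.312 = 15107 + 842 = 15949
Net migration: 0–14 + 110 → 9158
End of period: [9158, 7372, 10217, 15949]
Period 2.
Births: 7372 × 0.353 = 2602  |  10217 × 0.34 = 3474 ⇒ total 6076
15–29: 9158 × 0.97 = 8883
30–44: 7372 × 0.946 = 6974
45+: 10217 × 0.981 + 15949 × 0.312 = 10023 + 4976 = 14999
Net migration: 0–14 + 110 → 6186
End of period: [6186, 8883, 6974, 14999]
Period 3.
Births: 8883 × 0.353 = 3136  |  6974 × 0.34 = 2371 ⇒ total 5507
15–29: 6186 × 0.97 = 6000
30–44: 8883 × 0.946 = 8403
45+: 6974 × 0.981 + 14999 × 0.312 = 6841 + 4680 = 11521
Net migration: 0–14 + 110 → 5617
End of period: [5617, 6000, 8403, 11521]
Period 4.
Births: 6000 × 0.353 = 2118  |  8403 × 0.34 = 2857 ⇒ total 4975
15–29: 5617 × 0.97 = 5448
30–44: 6000 × 0.946 = 5676
45+: 8403 × 0.981 + 11521 × 0.312 = 8243 + 3595 = 11838
Net migration: 0–14 + 110 → 5085
End of period: [5085, 5448, 5676, 11838]

11838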